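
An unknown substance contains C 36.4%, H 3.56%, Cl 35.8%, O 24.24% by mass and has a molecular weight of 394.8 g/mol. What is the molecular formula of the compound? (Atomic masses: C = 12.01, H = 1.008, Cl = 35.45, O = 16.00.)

Assume 100 g: 36.4 g C, 3.56 g H, 35.8 g Cl, 24.24 g O.
Moles — C: 36.4 / 12.01 = 3.031 mol; H: 3.56 / 1.008 = 3.532 mol; Cl: 35.8 / 35.45 = 1.01 mol; O: 24.24 / 16.00 = 1.515 mol
Smallest is Cl at 1.01 mol; normalising gives C 3.001, H 3.497, Cl 1.000, O 1.500
Scaling by 2: C 6.00, H 6.99, Cl 2.00, O 3.00 → C6H7Cl2O3
Empirical-formula mass = 198.02 g/mol
n = 394.8 / 198.02 = 1.99 ≈ 2
Molecular formula = (C6H7Cl2O3)×2 = C12H14Cl4O6

C12H14Cl4O6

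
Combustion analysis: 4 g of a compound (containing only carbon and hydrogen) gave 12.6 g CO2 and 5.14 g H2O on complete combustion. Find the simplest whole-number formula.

CH2

mol C = 12.6 / 44.01 = 0.2863; mass C = 0.2863 × 12.01 = 3.438 g
mol H = 2 × (5.14 / 18.02) = 0.5705; mass H = 0.5705 × 1.008 = 0.5750 g
Divide by the smallest (0.2863 mol C): C 1.000, H 1.993
≈ 1:2 → CH2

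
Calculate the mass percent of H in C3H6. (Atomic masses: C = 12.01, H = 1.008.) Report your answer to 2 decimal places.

Molar mass = 3(12.01) + 6(1.008) = 42.078 g/mol
Mass of H per mole = 6 × 1.008 = 6.048 g
% H = 6.048 / 42.078 × 100 = 14.37%

14.37%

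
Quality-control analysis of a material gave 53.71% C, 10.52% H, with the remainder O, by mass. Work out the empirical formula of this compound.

Assume 100 g: 53.71 g C, 10.52 g H, 35.77 g O.
C: 53.71 g ÷ 12.01 g/mol = 4.472 mol
H: 10.52 g ÷ 1.008 g/mol = 10.44 mol
O: 35.77 g ÷ 16.00 g/mol = 2.236 mol
Ratios (÷ 2.236): C 2.000, H 4.668, O 1.000
Multiply by 3: C 6.00, H 14.00, O 3.00 → C6H14O3

C6H14O3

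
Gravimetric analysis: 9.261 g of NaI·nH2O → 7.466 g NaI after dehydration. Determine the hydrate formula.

NaI·2H2O

Mass of water lost = 9.261 − 7.466 = 1.795 g → 1.795 / 18.02 = 0.09961 mol H2O
Molar mass of NaI = 149.89 g/mol → mol NaI = 7.466 / 149.89 = 0.04981
n = 0.09961 / 0.04981 = 2.00 ≈ 2 → NaI·2H2O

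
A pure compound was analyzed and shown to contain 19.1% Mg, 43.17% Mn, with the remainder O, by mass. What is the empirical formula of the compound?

Assume 100 g: 19.1 g Mg, 43.17 g Mn, 37.73 g O.
Moles — Mg: 19.1 / 24.31 = 0.7857 mol; Mn: 43.17 / 54.94 = 0.7858 mol; O: 37.73 / 16.00 = 2.358 mol
Smallest is Mg at 0.7857 mol; normalising gives Mg 1.000, Mn 1.000, O 3.001
≈ 1:1:3 → MgMnO3

MgMnO3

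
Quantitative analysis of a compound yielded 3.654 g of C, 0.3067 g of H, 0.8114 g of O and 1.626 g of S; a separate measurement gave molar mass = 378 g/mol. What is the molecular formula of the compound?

n(C) = 3.654/12.01 = 0.3042, n(H) = 0.3067/1.008 = 0.3043, n(O) = 0.8114/16.00 = 0.05071, n(S) = 1.626/32.07 = 0.0507
Smallest is S at 0.0507 mol; normalising gives C 6.001, H 6.001, O 1.000, S 1.000
≈ 6:6:1:1 → C6H6OS
Empirical-formula mass = 126.18 g/mol
n = 378 / 126.18 = 3.00 ≈ 3
Molecular formula = (C6H6OS)×3 = C18H18O3S3

C18H18O3S3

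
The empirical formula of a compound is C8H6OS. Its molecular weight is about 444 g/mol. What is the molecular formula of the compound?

C24H18O3S3

Empirical-formula mass = 150.20 g/mol
n = 444 / 150.20 = 2.96 ≈ 3
Molecular formula = (C8H6OS)3 = C24H18O3S3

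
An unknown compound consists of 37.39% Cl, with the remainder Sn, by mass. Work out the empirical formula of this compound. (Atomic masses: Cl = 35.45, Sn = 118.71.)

Cl2Sn

Assume 100 g: 37.39 g Cl, 62.61 g Sn.
Moles — Cl: 37.39 / 35.45 = 1.055 mol; Sn: 62.61 / 118.71 = 0.5274 mol
Ratios (÷ 0.5274): Cl 2.000, Sn 1.000
≈ 2:1 → Cl2Sn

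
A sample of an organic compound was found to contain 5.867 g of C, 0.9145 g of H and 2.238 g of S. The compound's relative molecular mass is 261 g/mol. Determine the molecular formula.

C14H26S2

C: 5.867 g ÷ 12.01 g/mol = 0.4885 mol
H: 0.9145 g ÷ 1.008 g/mol = 0.9072 mol
S: 2.238 g ÷ 32.07 g/mol = 0.06978 mol
Divide by the smallest (0.06978 mol S): C 7.000, H 13.001, S 1.000
→ C7H13S
Empirical-formula mass = 129.24 g/mol
n = 261 / 129.24 = 2.02 ≈ 2
Molecular formula = (C7H13S)×2 = C14H26S2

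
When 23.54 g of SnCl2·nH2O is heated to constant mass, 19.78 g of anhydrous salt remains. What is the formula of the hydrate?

SnCl2·2H2O

Mass of water lost = 23.54 − 19.78 = 3.76 g → 3.76 / 18.02 = 0.2087 mol H2O
Molar mass of SnCl2 = 189.61 g/mol → mol SnCl2 = 19.78 / 189.61 = 0.1043
n = 0.2087 / 0.1043 = 2.00 ≈ 2 → SnCl2·2H2O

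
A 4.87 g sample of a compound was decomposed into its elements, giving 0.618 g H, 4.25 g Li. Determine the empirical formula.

HLi

H: 0.618 g ÷ 1.008 g/mol = 0.6131 mol
Li: 4.25 g ÷ 6.94 g/mol = 0.6124 mol
Ratios (÷ 0.6124): H 1.001, Li 1.000
Ratio ≈ 1:1, so the empirical formula is HLi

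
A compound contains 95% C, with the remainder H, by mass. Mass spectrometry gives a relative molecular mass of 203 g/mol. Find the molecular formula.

Assume 100 g: 95 g C, 5 g H.
C: 95 g ÷ 12.01 g/mol = 7.91 mol
H: 5 g ÷ 1.008 g/mol = 4.96 mol
Ratios (÷ 4.96): C 1.595, H 1.000
Multiply by 5: C 7.97, H 5.00 → C8H5
Empirical-formula mass = 101.12 g/mol
n = 203 / 101.12 = 2.01 ≈ 2
Molecular formula = (C8H5)×2 = C16H10

C16H10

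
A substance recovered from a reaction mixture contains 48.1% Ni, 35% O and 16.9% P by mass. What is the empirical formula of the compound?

Ni3O8P2

Assume 100 g: 48.1 g Ni, 35 g O, 16.9 g P.
n(Ni) = 48.1/58.69 = 0.8196, n(O) = 35/16.00 = 2.188, n(P) = 16.9/30.97 = 0.5457
Smallest is P at 0.5457 mol; normalising gives Ni 1.502, O 4.009, P 1.000
Multiply by 2: Ni 3.00, O 8.02, P 2.00 → Ni3O8P2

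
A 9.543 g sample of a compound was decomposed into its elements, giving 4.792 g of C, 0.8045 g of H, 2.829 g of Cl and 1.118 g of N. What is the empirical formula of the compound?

C5H10ClN

Moles — C: 4.792 / 12.01 = 0.399 mol; H: 0.8045 / 1.008 = 0.7981 mol; Cl: 2.829 / 35.45 = 0.0798 mol; N: 1.118 / 14.01 = 0.0798 mol
Smallest is N at 0.0798 mol; normalising gives C 5.000, H 10.001, Cl 1.000, N 1.000
Ratio ≈ 5:10:1:1, so the empirical formula is C5H10ClN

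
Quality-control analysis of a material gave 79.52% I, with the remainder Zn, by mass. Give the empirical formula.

Assume 100 g: 79.52 g I, 20.48 g Zn.
n(I) = 79.52/126.90 = 0.6266, n(Zn) = 20.48/65.38 = 0.3132
Smallest is Zn at 0.3132 mol; normalising gives I 2.000, Zn 1.000
→ I2Zn

I2Zn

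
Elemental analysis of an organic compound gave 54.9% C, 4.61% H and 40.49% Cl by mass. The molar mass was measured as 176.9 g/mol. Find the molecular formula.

C8H8Cl2

Assume 100 g: 54.9 g C, 4.61 g H, 40.49 g Cl.
Moles — C: 54.9 / 12.01 = 4.571 mol; H: 4.61 / 1.008 = 4.573 mol; Cl: 40.49 / 35.45 = 1.142 mol
Divide by the smallest (1.142 mol Cl): C 4.002, H 4.004, Cl 1.000
Ratio ≈ 4:4:1, so the empirical formula is C4H4Cl
Empirical-formula mass = 87.52 g/mol
n = 176.9 / 87.52 = 2.02 ≈ 2
Molecular formula = (C4H4Cl)×2 = C8H8Cl2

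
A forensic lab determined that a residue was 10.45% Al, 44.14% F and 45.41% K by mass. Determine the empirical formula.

AlF6K3

Assume 100 g: 10.45 g Al, 44.14 g F, 45.41 g K.
Al: 10.45 g ÷ 26.98 g/mol = 0.3873 mol
F: 44.14 g ÷ 19.00 g/mol = 2.323 mol
K: 45.41 g ÷ 39.10 g/mol = 1.161 mol
Smallest is Al at 0.3873 mol; normalising gives Al 1.000, F 5.998, K 2.998
→ AlF6K3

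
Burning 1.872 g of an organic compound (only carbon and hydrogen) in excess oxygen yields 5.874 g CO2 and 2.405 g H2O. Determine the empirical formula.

CH2

mol C = 5.874 / 44.01 = 0.1335; mass C = 0.1335 × 12.01 = 1.603 g
mol H = 2 × (2.405 / 18.02) = 0.2669; mass H = 0.2669 × 1.008 = 0.2691 g
Divide by the smallest (0.1335 mol C): C 1.000, H 2.000
Ratio ≈ 1:2, so the empirical formula is CH2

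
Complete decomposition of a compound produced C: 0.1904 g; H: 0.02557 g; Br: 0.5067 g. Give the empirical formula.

C: 0.1904 g ÷ 12.01 g/mol = 0.01585 mol
H: 0.02557 g ÷ 1.008 g/mol = 0.02537 mol
Br: 0.5067 g ÷ 79.90 g/mol = 0.006342 mol
Divide by the smallest (0.006342 mol Br): C 2.500, H 4.000, Br 1.000
Multiply by 2: C 5.00, H 8.00, Br 2.00 → C5H8Br2

C5H8Br2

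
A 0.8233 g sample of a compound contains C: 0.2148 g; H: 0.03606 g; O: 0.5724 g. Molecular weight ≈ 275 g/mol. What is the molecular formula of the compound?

C6H12O12

n(C) = 0.2148/12.01 = 0.01789, n(H) = 0.03606/1.008 = 0.03577, n(O) = 0.5724/16.00 = 0.03578
Ratios (÷ 0.01789): C 1.000, H 2.000, O 2.000
Ratio ≈ 1:2:2, so the empirical formula is CH2O2
Empirical-formula mass = 46.03 g/mol
n = 275 / 46.03 = 5.97 ≈ 6
Molecular formula = (CH2O2)×6 = C6H12O12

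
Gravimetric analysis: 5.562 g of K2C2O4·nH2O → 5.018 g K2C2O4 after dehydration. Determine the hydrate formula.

Mass of water lost = 5.562 − 5.018 = 0.544 g → 0.544 / 18.02 = 0.03019 mol H2O
Molar mass of K2C2O4 = 166.22 g/mol → mol K2C2O4 = 5.018 / 166.22 = 0.03019
n = 0.03019 / 0.03019 = 1.00 ≈ 1 → K2C2O4·H2O

K2C2O4·H2O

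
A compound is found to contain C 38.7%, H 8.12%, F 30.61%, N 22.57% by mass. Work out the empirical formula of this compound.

Assume 100 g: 38.7 g C, 8.12 g H, 30.61 g F, 22.57 g N.
n(C) = 38.7/12.01 = 3.222, n(H) = 8.12/1.008 = 8.056, n(F) = 30.61/19.00 = 1.611, n(N) = 22.57/14.01 = 1.611
Smallest is N at 1.611 mol; normalising gives C 2.000, H 5.000, F 1.000, N 1.000
→ C2H5FN

C2H5FN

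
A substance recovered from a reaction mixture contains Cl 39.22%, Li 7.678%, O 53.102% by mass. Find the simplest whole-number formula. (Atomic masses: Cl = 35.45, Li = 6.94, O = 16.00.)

Assume 100 g: 39.22 g Cl, 7.678 g Li, 53.102 g O.
Moles — Cl: 39.22 / 35.45 = 1.106 mol; Li: 7.678 / 6.94 = 1.106 mol; O: 53.102 / 16.00 = 3.319 mol
Divide by the smallest (1.106 mol Li): Cl 1.000, Li 1.000, O 3.000
≈ 1:1:3 → ClLiO3

ClLiO3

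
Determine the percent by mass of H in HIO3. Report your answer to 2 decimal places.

0.57%

Molar mass = 1(1.008) + 1(126.90) + 3(16.00) = 175.908 g/mol
Mass of H per mole = 1 × 1.008 = 1.008 g
% H = 1.008 / 175.908 × 100 = 0.57%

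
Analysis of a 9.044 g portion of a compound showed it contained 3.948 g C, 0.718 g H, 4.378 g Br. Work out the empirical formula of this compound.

n(C) = 3.948/12.01 = 0.3287, n(H) = 0.718/1.008 = 0.7123, n(Br) = 4.378/79.90 = 0.05479
Ratios (÷ 0.05479): C 5.999, H 13.000, Br 1.000
→ C6H13Br

C6H13Br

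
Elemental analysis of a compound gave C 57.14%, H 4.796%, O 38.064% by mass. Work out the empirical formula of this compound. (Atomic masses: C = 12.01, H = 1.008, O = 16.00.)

C2H2O

Assume 100 g: 57.14 g C, 4.796 g H, 38.064 g O.
C: 57.14 g ÷ 12.01 g/mol = 4.758 mol
H: 4.796 g ÷ 1.008 g/mol = 4.758 mol
O: 38.064 g ÷ 16.00 g/mol = 2.379 mol
Smallest is O at 2.379 mol; normalising gives C 2.000, H 2.000, O 1.000
≈ 2:2:1 → C2H2O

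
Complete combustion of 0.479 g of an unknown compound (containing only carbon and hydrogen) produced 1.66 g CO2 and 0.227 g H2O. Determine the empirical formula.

C3H2

mol C = 1.66 / 44.01 = 0.03772; mass C = 0.03772 × 12.01 = 0.4530 g
mol H = 2 × (0.227 / 18.02) = 0.02519; mass H = 0.02519 × 1.008 = 0.02540 g
Divide by the smallest (0.02519 mol H): C 1.497, H 1.000
Scaling by 2: C 2.99, H 2.00 → C3H2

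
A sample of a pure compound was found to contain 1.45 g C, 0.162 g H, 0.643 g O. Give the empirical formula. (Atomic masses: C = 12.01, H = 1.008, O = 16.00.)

C3H4O

C: 1.45 g ÷ 12.01 g/mol = 0.1207 mol
H: 0.162 g ÷ 1.008 g/mol = 0.1607 mol
O: 0.643 g ÷ 16.00 g/mol = 0.04019 mol
Divide by the smallest (0.04019 mol O): C 3.004, H 3.999, O 1.000
→ C3H4O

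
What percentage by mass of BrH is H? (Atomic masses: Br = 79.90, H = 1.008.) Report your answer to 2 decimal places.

1.25%

Molar mass = 1(79.90) + 1(1.008) = 80.908 g/mol
Mass of H per mole = 1 × 1.008 = 1.008 g
% H = 1.008 / 80.908 × 100 = 1.25%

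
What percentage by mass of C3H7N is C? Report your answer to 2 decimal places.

Molar mass = 3(12.01) + 7(1.008) + 1(14.01) = 57.096 g/mol
Mass of C per mole = 3 × 12.01 = 36.030 g
% C = 36.030 / 57.096 × 100 = 63.10%

63.10%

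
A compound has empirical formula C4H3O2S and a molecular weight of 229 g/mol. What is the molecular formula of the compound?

C8H6O4S2

Empirical-formula mass = 115.13 g/mol
n = 229 / 115.13 = 1.99 ≈ 2
Molecular formula = (C4H3O2S)2 = C8H6O4S2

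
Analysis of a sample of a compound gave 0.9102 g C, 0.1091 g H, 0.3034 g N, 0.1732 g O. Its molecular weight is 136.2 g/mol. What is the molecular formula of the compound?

C7H10N2O

n(C) = 0.9102/12.01 = 0.07579, n(H) = 0.1091/1.008 = 0.1082, n(N) = 0.3034/14.01 = 0.02166, n(O) = 0.1732/16.00 = 0.01082
Smallest is O at 0.01082 mol; normalising gives C 7.001, H 9.999, N 2.001, O 1.000
≈ 7:10:2:1 → C7H10N2O
Empirical-formula mass = 138.17 g/mol
n = 136.2 / 138.17 = 0.99 ≈ 1
Molecular formula = empirical formula = C7H10N2O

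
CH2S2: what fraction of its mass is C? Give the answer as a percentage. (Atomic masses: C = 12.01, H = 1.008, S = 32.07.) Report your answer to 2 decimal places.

15.36%

Molar mass = 1(12.01) + 2(1.008) + 2(32.07) = 78.166 g/mol
Mass of C per mole = 1 × 12.01 = 12.010 g
% C = 12.010 / 78.166 × 100 = 15.36%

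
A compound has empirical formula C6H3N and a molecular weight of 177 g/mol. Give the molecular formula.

Empirical-formula mass = 89.09 g/mol
n = 177 / 89.09 = 1.99 ≈ 2
Molecular formula = (C6H3N)2 = C12H6N2

C12H6N2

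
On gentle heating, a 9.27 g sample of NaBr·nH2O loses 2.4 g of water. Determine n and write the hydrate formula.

Mass of anhydrous NaBr = 9.27 − 2.4 = 6.87 g
mol H2O = 2.4 / 18.02 = 0.1332
Molar mass of NaBr = 102.89 g/mol → mol NaBr = 6.87 / 102.89 = 0.06677
n = 0.1332 / 0.06677 = 1.99 ≈ 2 → NaBr·2H2O

NaBr·2H2O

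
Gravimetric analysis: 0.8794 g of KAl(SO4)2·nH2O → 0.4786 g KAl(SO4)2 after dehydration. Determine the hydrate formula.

KAl(SO4)2·12H2O

Mass of water lost = 0.8794 − 0.4786 = 0.4008 g → 0.4008 / 18.02 = 0.02224 mol H2O
Molar mass of KAl(SO4)2 = 258.22 g/mol → mol KAl(SO4)2 = 0.4786 / 258.22 = 0.001853
n = 0.02224 / 0.001853 = 12.00 ≈ 12 → KAl(SO4)2·12H2O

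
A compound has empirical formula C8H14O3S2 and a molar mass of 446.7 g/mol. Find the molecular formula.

Empirical-formula mass = 222.33 g/mol
n = 446.7 / 222.33 = 2.01 ≈ 2
Molecular formula = (C8H14O3S2)2 = C16H28O6S4

C16H28O6S4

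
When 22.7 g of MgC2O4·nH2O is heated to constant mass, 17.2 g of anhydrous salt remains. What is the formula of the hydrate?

MgC2O4·2H2O

Mass of water lost = 22.7 − 17.2 = 5.5 g → 5.5 / 18.02 = 0.3052 mol H2O
Molar mass of MgC2O4 = 112.33 g/mol → mol MgC2O4 = 17.2 / 112.33 = 0.1531
n = 0.3052 / 0.1531 = 1.99 ≈ 2 → MgC2O4·2H2O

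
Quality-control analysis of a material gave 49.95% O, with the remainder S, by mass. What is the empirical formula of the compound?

O2S

Assume 100 g: 49.95 g O, 50.05 g S.
n(O) = 49.95/16.00 = 3.122, n(S) = 50.05/32.07 = 1.561
Ratios (÷ 1.561): O 2.000, S 1.000
Ratio ≈ 2:1, so the empirical formula is O2S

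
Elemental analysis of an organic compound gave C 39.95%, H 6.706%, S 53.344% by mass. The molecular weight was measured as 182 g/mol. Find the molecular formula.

C6H12S3

Assume 100 g: 39.95 g C, 6.706 g H, 53.344 g S.
Moles — C: 39.95 / 12.01 = 3.326 mol; H: 6.706 / 1.008 = 6.653 mol; S: 53.344 / 32.07 = 1.663 mol
Smallest is S at 1.663 mol; normalising gives C 2.000, H 4.000, S 1.000
Ratio ≈ 2:4:1, so the empirical formula is C2H4S
Empirical-formula mass = 60.12 g/mol
n = 182 / 60.12 = 3.03 ≈ 3
Molecular formula = (C2H4S)×3 = C6H12S3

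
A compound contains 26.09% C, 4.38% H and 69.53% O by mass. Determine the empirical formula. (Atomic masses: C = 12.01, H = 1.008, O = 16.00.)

Assume 100 g: 26.09 g C, 4.38 g H, 69.53 g O.
Moles — C: 26.09 / 12.01 = 2.172 mol; H: 4.38 / 1.008 = 4.345 mol; O: 69.53 / 16.00 = 4.346 mol
Smallest is C at 2.172 mol; normalising gives C 1.000, H 2.000, O 2.000
≈ 1:2:2 → CH2O2

CH2O2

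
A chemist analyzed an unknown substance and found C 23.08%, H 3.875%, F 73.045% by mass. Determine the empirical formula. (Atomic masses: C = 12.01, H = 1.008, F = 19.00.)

Assume 100 g: 23.08 g C, 3.875 g H, 73.045 g F.
Moles — C: 23.08 / 12.01 = 1.922 mol; H: 3.875 / 1.008 = 3.844 mol; F: 73.045 / 19.00 = 3.844 mol
Divide by the smallest (1.922 mol C): C 1.000, H 2.000, F 2.001
Ratio ≈ 1:2:2, so the empirical formula is CH2F2

CH2F2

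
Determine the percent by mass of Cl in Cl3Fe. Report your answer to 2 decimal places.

Molar mass = 3(35.45) + 1(55.85) = 162.200 g/mol
Mass of Cl per mole = 3 × 35.45 = 106.350 g
% Cl = 106.350 / 162.200 × 100 = 65.57%

65.57%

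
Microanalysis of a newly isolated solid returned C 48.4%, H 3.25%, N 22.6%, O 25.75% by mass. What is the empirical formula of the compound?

Assume 100 g: 48.4 g C, 3.25 g H, 22.6 g N, 25.75 g O.
Moles — C: 48.4 / 12.01 = 4.03 mol; H: 3.25 / 1.008 = 3.224 mol; N: 22.6 / 14.01 = 1.613 mol; O: 25.75 / 16.00 = 1.609 mol
Ratios (÷ 1.609): C 2.504, H 2.003, N 1.002, O 1.000
×2: C 5.01, H 4.01, N 2.00, O 2.00 → C5H4N2O2

C5H4N2O2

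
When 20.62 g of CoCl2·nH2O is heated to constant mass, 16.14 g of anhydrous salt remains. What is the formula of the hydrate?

Mass of water lost = 20.62 − 16.14 = 4.48 g → 4.48 / 18.02 = 0.2486 mol H2O
Molar mass of CoCl2 = 129.83 g/mol → mol CoCl2 = 16.14 / 129.83 = 0.1243
n = 0.2486 / 0.1243 = 2.00 ≈ 2 → CoCl2·2H2O

CoCl2·2H2O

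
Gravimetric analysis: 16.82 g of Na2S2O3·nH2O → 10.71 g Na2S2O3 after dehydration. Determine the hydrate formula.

Na2S2O3·5H2O

Mass of water lost = 16.82 − 10.71 = 6.11 g → 6.11 / 18.02 = 0.3391 mol H2O
Molar mass of Na2S2O3 = 158.12 g/mol → mol Na2S2O3 = 10.71 / 158.12 = 0.06773
n = 0.3391 / 0.06773 = 5.01 ≈ 5 → Na2S2O3·5H2O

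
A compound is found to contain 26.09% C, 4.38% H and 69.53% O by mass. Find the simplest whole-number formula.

Assume 100 g: 26.09 g C, 4.38 g H, 69.53 g O.
Moles — C: 26.09 / 12.01 = 2.172 mol; H: 4.38 / 1.008 = 4.345 mol; O: 69.53 / 16.00 = 4.346 mol
Divide by the smallest (2.172 mol C): C 1.000, H 2.000, O 2.000
≈ 1:2:2 → CH2O2

CH2O2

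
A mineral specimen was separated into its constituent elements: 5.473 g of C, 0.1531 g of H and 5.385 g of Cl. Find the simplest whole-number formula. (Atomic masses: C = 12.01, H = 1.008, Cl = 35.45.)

n(C) = 5.473/12.01 = 0.4557, n(H) = 0.1531/1.008 = 0.1519, n(Cl) = 5.385/35.45 = 0.1519
Divide by the smallest (0.1519 mol H): C 3.000, H 1.000, Cl 1.000
Ratio ≈ 3:1:1, so the empirical formula is C3HCl

C3HCl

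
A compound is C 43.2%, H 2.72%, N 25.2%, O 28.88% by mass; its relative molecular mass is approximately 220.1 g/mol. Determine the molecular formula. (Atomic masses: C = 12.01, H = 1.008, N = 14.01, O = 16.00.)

C8H6N4O4

Assume 100 g: 43.2 g C, 2.72 g H, 25.2 g N, 28.88 g O.
n(C) = 43.2/12.01 = 3.597, n(H) = 2.72/1.008 = 2.698, n(N) = 25.2/14.01 = 1.799, n(O) = 28.88/16.00 = 1.805
Divide by the smallest (1.799 mol N): C 2.000, H 1.500, N 1.000, O 1.003
Multiply by 2: C 4.00, H 3.00, N 2.00, O 2.01 → C4H3N2O2
Empirical-formula mass = 111.08 g/mol
n = 220.1 / 111.08 = 1.98 ≈ 2
Molecular formula = (C4H3N2O2)×2 = C8H6N4O4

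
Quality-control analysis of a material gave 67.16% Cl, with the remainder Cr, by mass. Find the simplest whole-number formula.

Cl3Cr

Assume 100 g: 67.16 g Cl, 32.84 g Cr.
Moles — Cl: 67.16 / 35.45 = 1.894 mol; Cr: 32.84 / 52.00 = 0.6315 mol
Divide by the smallest (0.6315 mol Cr): Cl 3.000, Cr 1.000
Ratio ≈ 3:1, so the empirical formula is Cl3Cr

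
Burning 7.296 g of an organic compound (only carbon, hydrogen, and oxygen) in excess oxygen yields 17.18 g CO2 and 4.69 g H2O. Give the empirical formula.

C3H4O

mol C = 17.18 / 44.01 = 0.3904; mass C = 0.3904 × 12.01 = 4.688 g
mol H = 2 × (4.69 / 18.02) = 0.5205; mass H = 0.5205 × 1.008 = 0.5247 g
mass O = 7.296 − (5.213) = 2.083 g → mol O = 0.1302
Smallest is O at 0.1302 mol; normalising gives C 2.998, H 3.998, O 1.000
Ratio ≈ 3:4:1, so the empirical formula is C3H4O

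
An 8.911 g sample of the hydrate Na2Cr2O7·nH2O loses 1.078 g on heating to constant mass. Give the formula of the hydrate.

Mass of anhydrous Na2Cr2O7 = 8.911 − 1.078 = 7.833 g
mol H2O = 1.078 / 18.02 = 0.05982
Molar mass of Na2Cr2O7 = 261.98 g/mol → mol Na2Cr2O7 = 7.833 / 261.98 = 0.0299
n = 0.05982 / 0.0299 = 2.00 ≈ 2 → Na2Cr2O7·2H2O

Na2Cr2O7·2H2O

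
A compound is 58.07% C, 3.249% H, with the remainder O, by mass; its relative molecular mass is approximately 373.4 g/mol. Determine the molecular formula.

Assume 100 g: 58.07 g C, 3.249 g H, 38.681 g O.
Moles — C: 58.07 / 12.01 = 4.835 mol; H: 3.249 / 1.008 = 3.223 mol; O: 38.681 / 16.00 = 2.418 mol
Divide by the smallest (2.418 mol O): C 2.000, H 1.333, O 1.000
×3: C 6.00, H 4.00, O 3.00 → C6H4O3
Empirical-formula mass = 124.09 g/mol
n = 373.4 / 124.09 = 3.01 ≈ 3
Molecular formula = (C6H4O3)×3 = C18H12O9

C18H12O9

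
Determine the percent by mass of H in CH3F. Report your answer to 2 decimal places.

Molar mass = 1(12.01) + 3(1.008) + 1(19.00) = 34.034 g/mol
Mass of H per mole = 3 × 1.008 = 3.024 g
% H = 3.024 / 34.034 × 100 = 8.89%

8.89%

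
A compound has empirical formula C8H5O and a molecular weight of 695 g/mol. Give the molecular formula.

C48H30O6

Empirical-formula mass = 117.12 g/mol
n = 695 / 117.12 = 5.93 ≈ 6
Molecular formula = (C8H5O)6 = C48H30O6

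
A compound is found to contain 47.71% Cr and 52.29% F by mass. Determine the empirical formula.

Assume 100 g: 47.71 g Cr, 52.29 g F.
n(Cr) = 47.71/52.00 = 0.9175, n(F) = 52.29/19.00 = 2.752
Smallest is Cr at 0.9175 mol; normalising gives Cr 1.000, F 3.000
≈ 1:3 → CrF3

CrF3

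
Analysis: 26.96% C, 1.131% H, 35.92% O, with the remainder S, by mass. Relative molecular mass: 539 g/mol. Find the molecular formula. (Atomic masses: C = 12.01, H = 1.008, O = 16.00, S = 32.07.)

C12H6O12S6

Assume 100 g: 26.96 g C, 1.131 g H, 35.92 g O, 35.989 g S.
Moles — C: 26.96 / 12.01 = 2.245 mol; H: 1.131 / 1.008 = 1.122 mol; O: 35.92 / 16.00 = 2.245 mol; S: 35.989 / 32.07 = 1.122 mol
Smallest is H at 1.122 mol; normalising gives C 2.001, H 1.000, O 2.001, S 1.000
→ C2HO2S
Empirical-formula mass = 89.10 g/mol
n = 539 / 89.10 = 6.05 ≈ 6
Molecular formula = (C2HO2S)×6 = C12H6O12S6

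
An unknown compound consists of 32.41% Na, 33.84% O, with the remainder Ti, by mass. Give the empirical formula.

Na2O3Ti

Assume 100 g: 32.41 g Na, 33.84 g O, 33.75 g Ti.
Moles — Na: 32.41 / 22.99 = 1.41 mol; O: 33.84 / 16.00 = 2.115 mol; Ti: 33.75 / 47.87 = 0.705 mol
Divide by the smallest (0.705 mol Ti): Na 2.000, O 3.000, Ti 1.000
≈ 2:3:1 → Na2O3Ti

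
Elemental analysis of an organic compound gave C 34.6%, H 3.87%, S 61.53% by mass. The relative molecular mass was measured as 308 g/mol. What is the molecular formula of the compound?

Assume 100 g: 34.6 g C, 3.87 g H, 61.53 g S.
C: 34.6 g ÷ 12.01 g/mol = 2.881 mol
H: 3.87 g ÷ 1.008 g/mol = 3.839 mol
S: 61.53 g ÷ 32.07 g/mol = 1.919 mol
Ratios (÷ 1.919): C 1.502, H 2.001, S 1.000
Multiply by 2: C 3.00, H 4.00, S 2.00 → C3H4S2
Empirical-formula mass = 104.20 g/mol
n = 308 / 104.20 = 2.96 ≈ 3
Molecular formula = (C3H4S2)×3 = C9H12S6

C9H12S6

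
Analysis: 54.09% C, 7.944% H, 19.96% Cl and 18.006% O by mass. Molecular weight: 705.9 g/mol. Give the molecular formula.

C32H56Cl4O8

Assume 100 g: 54.09 g C, 7.944 g H, 19.96 g Cl, 18.006 g O.
C: 54.09 g ÷ 12.01 g/mol = 4.504 mol
H: 7.944 g ÷ 1.008 g/mol = 7.881 mol
Cl: 19.96 g ÷ 35.45 g/mol = 0.563 mol
O: 18.006 g ÷ 16.00 g/mol = 1.125 mol
Smallest is Cl at 0.563 mol; normalising gives C 7.999, H 13.997, Cl 1.000, O 1.999
→ C8H14ClO2
Empirical-formula mass = 177.64 g/mol
n = 705.9 / 177.64 = 3.97 ≈ 4
Molecular formula = (C8H14ClO2)×4 = C32H56Cl4O8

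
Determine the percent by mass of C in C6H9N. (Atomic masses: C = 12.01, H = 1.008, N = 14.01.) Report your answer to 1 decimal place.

75.7%

Molar mass = 6(12.01) + 9(1.008) + 1(14.01) = 95.142 g/mol
Mass of C per mole = 6 × 12.01 = 72.060 g
% C = 72.060 / 95.142 × 100 = 75.7%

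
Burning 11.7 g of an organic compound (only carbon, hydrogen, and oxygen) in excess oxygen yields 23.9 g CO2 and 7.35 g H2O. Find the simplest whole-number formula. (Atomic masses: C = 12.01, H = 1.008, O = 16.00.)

mol C = 23.9 / 44.01 = 0.5431; mass C = 0.5431 × 12.01 = 6.522 g
mol H = 2 × (7.35 / 18.02) = 0.8158; mass H = 0.8158 × 1.008 = 0.8223 g
mass O = 11.7 − (7.344) = 4.356 g → mol O = 0.2722
Ratios (÷ 0.2722): C 1.995, H 2.997, O 1.000
→ C2H3O

C2H3O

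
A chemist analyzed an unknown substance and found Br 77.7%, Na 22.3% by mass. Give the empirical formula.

BrNa

Assume 100 g: 77.7 g Br, 22.3 g Na.
Br: 77.7 g ÷ 79.90 g/mol = 0.9725 mol
Na: 22.3 g ÷ 22.99 g/mol = 0.97 mol
Ratios (÷ 0.97): Br 1.003, Na 1.000
→ BrNa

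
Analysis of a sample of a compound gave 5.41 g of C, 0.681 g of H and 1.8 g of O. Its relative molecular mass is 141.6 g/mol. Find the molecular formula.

Moles — C: 5.41 / 12.01 = 0.4505 mol; H: 0.681 / 1.008 = 0.6756 mol; O: 1.8 / 16.00 = 0.1125 mol
Divide by the smallest (0.1125 mol O): C 4.004, H 6.005, O 1.000
Ratio ≈ 4:6:1, so the empirical formula is C4H6O
Empirical-formula mass = 70.09 g/mol
n = 141.6 / 70.09 = 2.02 ≈ 2
Molecular formula = (C4H6O)×2 = C8H12O2

C8H12O2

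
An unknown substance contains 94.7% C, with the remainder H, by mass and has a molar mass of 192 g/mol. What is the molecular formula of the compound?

Assume 100 g: 94.7 g C, 5.3 g H.
Moles — C: 94.7 / 12.01 = 7.885 mol; H: 5.3 / 1.008 = 5.258 mol
Divide by the smallest (5.258 mol H): C 1.500, H 1.000
×2: C 3.00, H 2.00 → C3H2
Empirical-formula mass = 38.05 g/mol
n = 192 / 38.05 = 5.05 ≈ 5
Molecular formula = (C3H2)×5 = C15H10

C15H10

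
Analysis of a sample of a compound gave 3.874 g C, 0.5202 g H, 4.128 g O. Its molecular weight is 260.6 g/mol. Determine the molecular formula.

C10H16O8

C: 3.874 g ÷ 12.01 g/mol = 0.3226 mol
H: 0.5202 g ÷ 1.008 g/mol = 0.5161 mol
O: 4.128 g ÷ 16.00 g/mol = 0.258 mol
Divide by the smallest (0.258 mol O): C 1.250, H 2.000, O 1.000
×4: C 5.00, H 8.00, O 4.00 → C5H8O4
Empirical-formula mass = 132.11 g/mol
n = 260.6 / 132.11 = 1.97 ≈ 2
Molecular formula = (C5H8O4)×2 = C10H16O8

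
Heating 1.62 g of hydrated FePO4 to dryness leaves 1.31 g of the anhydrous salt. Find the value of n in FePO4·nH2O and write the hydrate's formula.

Mass of water lost = 1.62 − 1.31 = 0.31 g → 0.31 / 18.02 = 0.0172 mol H2O
Molar mass of FePO4 = 150.82 g/mol → mol FePO4 = 1.31 / 150.82 = 0.008686
n = 0.0172 / 0.008686 = 1.98 ≈ 2 → FePO4·2H2O

FePO4·2H2O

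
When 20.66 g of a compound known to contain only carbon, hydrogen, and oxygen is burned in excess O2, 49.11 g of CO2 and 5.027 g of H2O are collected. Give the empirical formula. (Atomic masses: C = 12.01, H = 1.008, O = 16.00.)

C8H4O3

mol C = 49.11 / 44.01 = 1.116; mass C = 1.116 × 12.01 = 13.40 g
mol H = 2 × (5.027 / 18.02) = 0.5579; mass H = 0.5579 × 1.008 = 0.5624 g
mass O = 20.66 − (13.96) = 6.696 g → mol O = 0.4185
Smallest is O at 0.4185 mol; normalising gives C 2.666, H 1.333, O 1.000
×3: C 8.00, H 4.00, O 3.00 → C8H4O3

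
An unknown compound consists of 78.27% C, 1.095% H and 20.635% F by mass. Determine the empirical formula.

C6HF

Assume 100 g: 78.27 g C, 1.095 g H, 20.635 g F.
C: 78.27 g ÷ 12.01 g/mol = 6.517 mol
H: 1.095 g ÷ 1.008 g/mol = 1.086 mol
F: 20.635 g ÷ 19.00 g/mol = 1.086 mol
Smallest is F at 1.086 mol; normalising gives C 6.001, H 1.000, F 1.000
→ C6HF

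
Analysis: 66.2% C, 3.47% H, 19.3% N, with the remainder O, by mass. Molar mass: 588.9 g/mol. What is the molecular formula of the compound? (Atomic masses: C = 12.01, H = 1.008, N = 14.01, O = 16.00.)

Assume 100 g: 66.2 g C, 3.47 g H, 19.3 g N, 11.03 g O.
Moles — C: 66.2 / 12.01 = 5.512 mol; H: 3.47 / 1.008 = 3.442 mol; N: 19.3 / 14.01 = 1.378 mol; O: 11.03 / 16.00 = 0.6894 mol
Ratios (÷ 0.6894): C 7.996, H 4.994, N 1.998, O 1.000
≈ 8:5:2:1 → C8H5N2O
Empirical-formula mass = 145.14 g/mol
n = 588.9 / 145.14 = 4.06 ≈ 4
Molecular formula = (C8H5N2O)×4 = C32H20N8O4

C32H20N8O4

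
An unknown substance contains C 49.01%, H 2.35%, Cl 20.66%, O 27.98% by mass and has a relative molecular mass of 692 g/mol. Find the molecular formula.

C28H16Cl4O12

Assume 100 g: 49.01 g C, 2.35 g H, 20.66 g Cl, 27.98 g O.
Moles — C: 49.01 / 12.01 = 4.081 mol; H: 2.35 / 1.008 = 2.331 mol; Cl: 20.66 / 35.45 = 0.5828 mol; O: 27.98 / 16.00 = 1.749 mol
Divide by the smallest (0.5828 mol Cl): C 7.002, H 4.000, Cl 1.000, O 3.001
Ratio ≈ 7:4:1:3, so the empirical formula is C7H4ClO3
Empirical-formula mass = 171.55 g/mol
n = 692 / 171.55 = 4.03 ≈ 4
Molecular formula = (C7H4ClO3)×4 = C28H16Cl4O12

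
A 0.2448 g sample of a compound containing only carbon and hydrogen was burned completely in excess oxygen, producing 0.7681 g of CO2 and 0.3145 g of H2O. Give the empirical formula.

CH2

mol C = 0.7681 / 44.01 = 0.01745; mass C = 0.01745 × 12.01 = 0.2096 g
mol H = 2 × (0.3145 / 18.02) = 0.03491; mass H = 0.03491 × 1.008 = 0.03518 g
Ratios (÷ 0.01745): C 1.000, H 2.000
Ratio ≈ 1:2, so the empirical formula is CH2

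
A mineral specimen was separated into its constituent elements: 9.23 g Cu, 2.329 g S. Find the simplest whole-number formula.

Cu2S

Cu: 9.23 g ÷ 63.55 g/mol = 0.1452 mol
S: 2.329 g ÷ 32.07 g/mol = 0.07262 mol
Smallest is S at 0.07262 mol; normalising gives Cu 2.000, S 1.000
≈ 2:1 → Cu2S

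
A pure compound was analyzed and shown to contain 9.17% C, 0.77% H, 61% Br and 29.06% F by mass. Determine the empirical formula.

CHBrF2

Assume 100 g: 9.17 g C, 0.77 g H, 61 g Br, 29.06 g F.
Moles — C: 9.17 / 12.01 = 0.7635 mol; H: 0.77 / 1.008 = 0.7639 mol; Br: 61 / 79.90 = 0.7635 mol; F: 29.06 / 19.00 = 1.529 mol
Divide by the smallest (0.7635 mol Br): C 1.000, H 1.001, Br 1.000, F 2.003
→ CHBrF2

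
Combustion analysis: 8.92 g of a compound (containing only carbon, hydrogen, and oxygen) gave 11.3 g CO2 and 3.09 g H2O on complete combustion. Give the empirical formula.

C3H4O4

mol C = 11.3 / 44.01 = 0.2568; mass C = 0.2568 × 12.01 = 3.084 g
mol H = 2 × (3.09 / 18.02) = 0.3430; mass H = 0.3430 × 1.008 = 0.3457 g
mass O = 8.92 − (3.429) = 5.491 g → mol O = 0.3432
Smallest is C at 0.2568 mol; normalising gives C 1.000, H 1.336, O 1.337
×3: C 3.00, H 4.01, O 4.01 → C3H4O4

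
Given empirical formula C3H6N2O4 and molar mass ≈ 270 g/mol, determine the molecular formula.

Empirical-formula mass = 134.10 g/mol
n = 270 / 134.10 = 2.01 ≈ 2
Molecular formula = (C3H6N2O4)2 = C6H12N4O8

C6H12N4O8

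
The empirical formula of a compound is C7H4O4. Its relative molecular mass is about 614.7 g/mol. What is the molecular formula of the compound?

Empirical-formula mass = 152.10 g/mol
n = 614.7 / 152.10 = 4.04 ≈ 4
Molecular formula = (C7H4O4)4 = C28H16O16

C28H16O16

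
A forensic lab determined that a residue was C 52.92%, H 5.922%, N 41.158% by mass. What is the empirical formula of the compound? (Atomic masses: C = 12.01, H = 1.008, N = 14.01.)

Assume 100 g: 52.92 g C, 5.922 g H, 41.158 g N.
C: 52.92 g ÷ 12.01 g/mol = 4.406 mol
H: 5.922 g ÷ 1.008 g/mol = 5.875 mol
N: 41.158 g ÷ 14.01 g/mol = 2.938 mol
Ratios (÷ 2.938): C 1.500, H 2.000, N 1.000
×2: C 3.00, H 4.00, N 2.00 → C3H4N2

C3H4N2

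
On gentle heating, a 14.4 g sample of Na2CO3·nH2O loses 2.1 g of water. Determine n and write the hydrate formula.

Mass of anhydrous Na2CO3 = 14.4 − 2.1 = 12.3 g
mol H2O = 2.1 / 18.02 = 0.1165
Molar mass of Na2CO3 = 105.99 g/mol → mol Na2CO3 = 12.3 / 105.99 = 0.116
n = 0.1165 / 0.116 = 1.00 ≈ 1 → Na2CO3·H2O

Na2CO3·H2O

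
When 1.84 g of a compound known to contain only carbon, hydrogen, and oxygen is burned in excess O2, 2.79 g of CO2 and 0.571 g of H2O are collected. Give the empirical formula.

CHO

mol C = 2.79 / 44.01 = 0.06339; mass C = 0.06339 × 12.01 = 0.7614 g
mol H = 2 × (0.571 / 18.02) = 0.06337; mass H = 0.06337 × 1.008 = 0.06388 g
mass O = 1.84 − (0.8253) = 1.015 g → mol O = 0.06342
Divide by the smallest (0.06337 mol H): C 1.000, H 1.000, O 1.001
≈ 1:1:1 → CHO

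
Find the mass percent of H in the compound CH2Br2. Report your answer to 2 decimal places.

1.16%

Molar mass = 1(12.01) + 2(1.008) + 2(79.90) = 173.826 g/mol
Mass of H per mole = 2 × 1.008 = 2.016 g
% H = 2.016 / 173.826 × 100 = 1.16%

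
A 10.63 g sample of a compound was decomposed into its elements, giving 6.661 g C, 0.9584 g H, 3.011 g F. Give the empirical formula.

n(C) = 6.661/12.01 = 0.5546, n(H) = 0.9584/1.008 = 0.9508, n(F) = 3.011/19.00 = 0.1585
Divide by the smallest (0.1585 mol F): C 3.500, H 6.000, F 1.000
Scaling by 2: C 7.00, H 12.00, F 2.00 → C7H12F2

C7H12F2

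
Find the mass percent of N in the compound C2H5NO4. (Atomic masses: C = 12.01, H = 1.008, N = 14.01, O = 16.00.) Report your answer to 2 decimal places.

13.08%

Molar mass = 2(12.01) + 5(1.008) + 1(14.01) + 4(16.00) = 107.070 g/mol
Mass of N per mole = 1 × 14.01 = 14.010 g
% N = 14.010 / 107.070 × 100 = 13.08%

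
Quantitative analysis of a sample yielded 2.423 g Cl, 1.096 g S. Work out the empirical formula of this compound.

Cl: 2.423 g ÷ 35.45 g/mol = 0.06835 mol
S: 1.096 g ÷ 32.07 g/mol = 0.03418 mol
Divide by the smallest (0.03418 mol S): Cl 2.000, S 1.000
≈ 2:1 → Cl2S

Cl2S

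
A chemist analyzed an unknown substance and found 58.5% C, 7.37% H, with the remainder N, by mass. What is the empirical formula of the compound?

Assume 100 g: 58.5 g C, 7.37 g H, 34.13 g N.
n(C) = 58.5/12.01 = 4.871, n(H) = 7.37/1.008 = 7.312, n(N) = 34.13/14.01 = 2.436
Ratios (÷ 2.436): C 1.999, H 3.001, N 1.000
≈ 2:3:1 → C2H3N

C2H3N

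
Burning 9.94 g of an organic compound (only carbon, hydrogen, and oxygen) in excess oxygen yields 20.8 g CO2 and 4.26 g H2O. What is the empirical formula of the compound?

mol C = 20.8 / 44.01 = 0.4726; mass C = 0.4726 × 12.01 = 5.676 g
mol H = 2 × (4.26 / 18.02) = 0.4728; mass H = 0.4728 × 1.008 = 0.4766 g
mass O = 9.94 − (6.153) = 3.787 g → mol O = 0.2367
Divide by the smallest (0.2367 mol O): C 1.997, H 1.997, O 1.000
Ratio ≈ 2:2:1, so the empirical formula is C2H2O

C2H2O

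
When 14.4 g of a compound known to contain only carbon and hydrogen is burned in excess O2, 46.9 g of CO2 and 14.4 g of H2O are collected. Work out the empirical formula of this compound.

C2H3

mol C = 46.9 / 44.01 = 1.066; mass C = 1.066 × 12.01 = 12.80 g
mol H = 2 × (14.4 / 18.02) = 1.598; mass H = 1.598 × 1.008 = 1.611 g
Ratios (÷ 1.066): C 1.000, H 1.500
Scaling by 2: C 2.00, H 3.00 → C2H3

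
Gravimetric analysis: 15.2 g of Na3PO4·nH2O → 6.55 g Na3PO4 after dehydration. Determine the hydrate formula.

Na3PO4·12H2O

Mass of water lost = 15.2 − 6.55 = 8.65 g → 8.65 / 18.02 = 0.48 mol H2O
Molar mass of Na3PO4 = 163.94 g/mol → mol Na3PO4 = 6.55 / 163.94 = 0.03995
n = 0.48 / 0.03995 = 12.01 ≈ 12 → Na3PO4·12H2O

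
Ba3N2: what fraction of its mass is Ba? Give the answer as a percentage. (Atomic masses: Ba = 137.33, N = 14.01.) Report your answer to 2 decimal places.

Molar mass = 3(137.33) + 2(14.01) = 440.010 g/mol
Mass of Ba per mole = 3 × 137.33 = 411.990 g
% Ba = 411.990 / 440.010 × 100 = 93.63%

93.63%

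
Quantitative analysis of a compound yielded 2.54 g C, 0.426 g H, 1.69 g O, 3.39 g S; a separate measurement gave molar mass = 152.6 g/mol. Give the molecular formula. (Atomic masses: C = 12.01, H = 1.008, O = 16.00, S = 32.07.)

n(C) = 2.54/12.01 = 0.2115, n(H) = 0.426/1.008 = 0.4226, n(O) = 1.69/16.00 = 0.1056, n(S) = 3.39/32.07 = 0.1057
Divide by the smallest (0.1056 mol O): C 2.002, H 4.001, O 1.000, S 1.001
Ratio ≈ 2:4:1:1, so the empirical formula is C2H4OS
Empirical-formula mass = 76.12 g/mol
n = 152.6 / 76.12 = 2.00 ≈ 2
Molecular formula = (C2H4OS)×2 = C4H8O2S2

C4H8O2S2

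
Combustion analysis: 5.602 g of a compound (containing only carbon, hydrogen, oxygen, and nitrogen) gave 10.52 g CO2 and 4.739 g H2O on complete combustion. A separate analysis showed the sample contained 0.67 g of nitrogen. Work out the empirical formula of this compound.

C5H11NO2

mol C = 10.52 / 44.01 = 0.2390; mass C = 0.2390 × 12.01 = 2.871 g
mol H = 2 × (4.739 / 18.02) = 0.5260; mass H = 0.5260 × 1.008 = 0.5302 g
mol N = 0.67 / 14.01 = 0.04782
mass O = 5.602 − (4.071) = 1.531 g → mol O = 0.09569
Ratios (÷ 0.04782): C 4.998, H 10.998, N 1.000, O 2.001
→ C5H11NO2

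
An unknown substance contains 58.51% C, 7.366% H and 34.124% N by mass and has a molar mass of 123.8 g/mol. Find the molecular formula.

C6H9N3

Assume 100 g: 58.51 g C, 7.366 g H, 34.124 g N.
Moles — C: 58.51 / 12.01 = 4.872 mol; H: 7.366 / 1.008 = 7.308 mol; N: 34.124 / 14.01 = 2.436 mol
Ratios (÷ 2.436): C 2.000, H 3.000, N 1.000
≈ 2:3:1 → C2H3N
Empirical-formula mass = 41.05 g/mol
n = 123.8 / 41.05 = 3.02 ≈ 3
Molecular formula = (C2H3N)×3 = C6H9N3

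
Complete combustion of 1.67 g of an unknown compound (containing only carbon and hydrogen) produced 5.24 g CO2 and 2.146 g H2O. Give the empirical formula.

mol C = 5.24 / 44.01 = 0.1191; mass C = 0.1191 × 12.01 = 1.430 g
mol H = 2 × (2.146 / 18.02) = 0.2382; mass H = 0.2382 × 1.008 = 0.2401 g
Ratios (÷ 0.1191): C 1.000, H 2.000
Ratio ≈ 1:2, so the empirical formula is CH2

CH2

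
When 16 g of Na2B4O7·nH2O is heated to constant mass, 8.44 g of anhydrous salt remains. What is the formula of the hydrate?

Mass of water lost = 16 − 8.44 = 7.56 g → 7.56 / 18.02 = 0.4195 mol H2O
Molar mass of Na2B4O7 = 201.22 g/mol → mol Na2B4O7 = 8.44 / 201.22 = 0.04194
n = 0.4195 / 0.04194 = 10.00 ≈ 10 → Na2B4O7·10H2O

Na2B4O7·10H2O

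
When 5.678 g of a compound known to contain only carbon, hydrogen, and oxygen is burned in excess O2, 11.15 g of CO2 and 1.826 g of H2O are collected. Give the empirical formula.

C5H4O3

mol C = 11.15 / 44.01 = 0.2534; mass C = 0.2534 × 12.01 = 3.043 g
mol H = 2 × (1.826 / 18.02) = 0.2027; mass H = 0.2027 × 1.008 = 0.2043 g
mass O = 5.678 − (3.247) = 2.431 g → mol O = 0.1519
Ratios (÷ 0.1519): C 1.667, H 1.334, O 1.000
×3: C 5.00, H 4.00, O 3.00 → C5H4O3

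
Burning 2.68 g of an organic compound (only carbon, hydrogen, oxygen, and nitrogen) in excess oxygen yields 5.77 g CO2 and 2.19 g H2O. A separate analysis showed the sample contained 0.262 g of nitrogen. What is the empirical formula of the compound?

mol C = 5.77 / 44.01 = 0.1311; mass C = 0.1311 × 12.01 = 1.575 g
mol H = 2 × (2.19 / 18.02) = 0.2431; mass H = 0.2431 × 1.008 = 0.2450 g
mol N = 0.262 / 14.01 = 0.01870
mass O = 2.68 − (2.082) = 0.5984 g → mol O = 0.03740
Ratios (÷ 0.0187): C 7.011, H 12.997, N 1.000, O 2.000
Ratio ≈ 7:13:1:2, so the empirical formula is C7H13NO2

C7H13NO2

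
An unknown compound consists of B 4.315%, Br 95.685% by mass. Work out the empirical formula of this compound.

Assume 100 g: 4.315 g B, 95.685 g Br.
B: 4.315 g ÷ 10.81 g/mol = 0.3992 mol
Br: 95.685 g ÷ 79.90 g/mol = 1.198 mol
Ratios (÷ 0.3992): B 1.000, Br 3.000
→ BBr3

BBr3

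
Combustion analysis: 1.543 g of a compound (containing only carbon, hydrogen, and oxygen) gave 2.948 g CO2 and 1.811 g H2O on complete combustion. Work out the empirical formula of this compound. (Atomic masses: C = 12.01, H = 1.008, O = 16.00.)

mol C = 2.948 / 44.01 = 0.06698; mass C = 0.06698 × 12.01 = 0.8045 g
mol H = 2 × (1.811 / 18.02) = 0.2010; mass H = 0.2010 × 1.008 = 0.2026 g
mass O = 1.543 − (1.007) = 0.5359 g → mol O = 0.03349
Smallest is O at 0.03349 mol; normalising gives C 2.000, H 6.001, O 1.000
Ratio ≈ 2:6:1, so the empirical formula is C2H6O

C2H6O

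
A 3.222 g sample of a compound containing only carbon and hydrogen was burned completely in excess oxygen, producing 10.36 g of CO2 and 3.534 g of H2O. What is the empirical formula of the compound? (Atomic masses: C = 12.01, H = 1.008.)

mol C = 10.36 / 44.01 = 0.2354; mass C = 0.2354 × 12.01 = 2.827 g
mol H = 2 × (3.534 / 18.02) = 0.3922; mass H = 0.3922 × 1.008 = 0.3954 g
Smallest is C at 0.2354 mol; normalising gives C 1.000, H 1.666
Scaling by 3: C 3.00, H 5.00 → C3H5

C3H5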